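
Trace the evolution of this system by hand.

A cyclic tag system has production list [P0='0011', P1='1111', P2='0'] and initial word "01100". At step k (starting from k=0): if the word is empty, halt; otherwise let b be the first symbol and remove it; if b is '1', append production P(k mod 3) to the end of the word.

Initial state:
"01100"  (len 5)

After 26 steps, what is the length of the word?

22

t=0: "01100"  (len 5)
t=1: "1100"  (len 4)
t=2: "1001111"  (len 7)
t=3: "0011110"  (len 7)
t=4: "011110"  (len 6)
t=5: "11110"  (len 5)
t=6: "11100"  (len 5)
t=7: "11000011"  (len 8)
t=8: "10000111111"  (len 11)
t=9: "00001111110"  (len 11)
t=10: "0001111110"  (len 10)
t=11: "001111110"  (len 9)
t=12: "01111110"  (len 8)
t=13: "1111110"  (len 7)
t=14: "1111101111"  (len 10)
t=15: "1111011110"  (len 10)
t=16: "1110111100011"  (len 13)
t=17: "1101111000111111"  (len 16)
t=18: "1011110001111110"  (len 16)
t=19: "0111100011111100011"  (len 19)
t=20: "111100011111100011"  (len 18)
t=21: "111000111111000110"  (len 18)
t=22: "110001111110001100011"  (len 21)
t=23: "100011111100011000111111"  (len 24)
t=24: "000111111000110001111110"  (len 24)
t=25: "00111111000110001111110"  (len 23)
t=26: "0111111000110001111110"  (len 22)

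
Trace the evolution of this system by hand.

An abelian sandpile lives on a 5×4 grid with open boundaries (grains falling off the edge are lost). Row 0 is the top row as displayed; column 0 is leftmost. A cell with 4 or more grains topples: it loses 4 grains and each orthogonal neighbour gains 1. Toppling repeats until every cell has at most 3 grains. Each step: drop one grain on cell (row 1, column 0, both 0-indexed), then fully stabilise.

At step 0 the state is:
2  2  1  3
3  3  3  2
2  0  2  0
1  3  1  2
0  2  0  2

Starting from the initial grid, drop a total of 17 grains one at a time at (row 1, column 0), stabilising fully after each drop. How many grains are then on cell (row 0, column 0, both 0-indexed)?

1

0) 2  2  1  3
3  3  3  2
2  0  2  0
1  3  1  2
0  2  0  2
1) 3  3  2  3
1  1  0  3
3  1  3  0
1  3  1  2
0  2  0  2
2) 3  3  2  3
2  1  0  3
3  1  3  0
1  3  1  2
0  2  0  2
3) 3  3  2  3
3  1  0  3
3  1  3  0
1  3  1  2
0  2  0  2
4) 1  0  3  3
2  3  0  3
0  2  3  0
2  3  1  2
0  2  0  2
5) 1  0  3  3
3  3  0  3
0  2  3  0
2  3  1  2
0  2  0  2
6) 2  1  3  3
1  0  1  3
1  3  3  0
2  3  1  2
0  2  0  2
7) 2  1  3  3
2  0  1  3
1  3  3  0
2  3  1  2
0  2  0  2
8) 2  1  3  3
3  0  1  3
1  3  3  0
2  3  1  2
0  2  0  2
9) 3  1  3  3
0  1  1  3
2  3  3  0
2  3  1  2
0  2  0  2
10) 3  1  3  3
1  1  1  3
2  3  3  0
2  3  1  2
0  2  0  2
11) 3  1  3  3
2  1  1  3
2  3  3  0
2  3  1  2
0  2  0  2
12) 3  1  3  3
3  1  1  3
2  3  3  0
2  3  1  2
0  2  0  2
13) 0  2  3  3
1  2  1  3
3  3  3  0
2  3  1  2
0  2  0  2
14) 0  2  3  3
2  2  1  3
3  3  3  0
2  3  1  2
0  2  0  2
15) 0  2  3  3
3  2  1  3
3  3  3  0
2  3  1  2
0  2  0  2
16) 1  3  3  3
2  0  3  3
2  3  0  1
0  1  3  2
1  3  0  2
17) 1  3  3  3
3  0  3  3
2  3  0  1
0  1  3  2
1  3  0  2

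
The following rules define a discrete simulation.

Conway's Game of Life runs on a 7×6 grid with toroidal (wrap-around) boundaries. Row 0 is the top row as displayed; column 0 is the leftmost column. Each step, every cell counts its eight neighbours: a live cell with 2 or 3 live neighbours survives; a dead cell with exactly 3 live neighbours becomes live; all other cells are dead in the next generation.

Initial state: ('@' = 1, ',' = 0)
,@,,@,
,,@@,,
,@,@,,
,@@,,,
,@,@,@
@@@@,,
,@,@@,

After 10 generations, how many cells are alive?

k=0  ,@,,@,
,,@@,,
,@,@,,
,@@,,,
,@,@,@
@@@@,,
,@,@@,
k=1  ,@,,@,
,@,@@,
,@,@,,
,@,@@,
,,,@@,
,,,,,@
,,,,@@
k=2  @,@,,,
@@,@@,
@@,,,,
,,,,,,
,,@@,@
,,,@,@
@,,,@@
k=3  ,,@,,,
,,,@,,
@@@,,@
@@@,,,
,,@@,,
,,@@,,
@@,@@,
k=4  ,@@,@,
@,,@,,
,,,@,@
,,,,,@
,,,,,,
,,,,,,
,@,,@,
k=5  @@@,@@
@@,@,@
@,,,,@
,,,,@,
,,,,,,
,,,,,,
,@@@,,
k=6  ,,,,,,
,,,@,,
,@,,,,
,,,,,@
,,,,,,
,,@,,,
,,,@@@
k=7  ,,,@,,
,,,,,,
,,,,,,
,,,,,,
,,,,,,
,,,@@,
,,,@@,
k=8  ,,,@@,
,,,,,,
,,,,,,
,,,,,,
,,,,,,
,,,@@,
,,@,,,
k=9  ,,,@,,
,,,,,,
,,,,,,
,,,,,,
,,,,,,
,,,@,,
,,@,,,
k=10  ,,,,,,
,,,,,,
,,,,,,
,,,,,,
,,,,,,
,,,,,,
,,@@,,

2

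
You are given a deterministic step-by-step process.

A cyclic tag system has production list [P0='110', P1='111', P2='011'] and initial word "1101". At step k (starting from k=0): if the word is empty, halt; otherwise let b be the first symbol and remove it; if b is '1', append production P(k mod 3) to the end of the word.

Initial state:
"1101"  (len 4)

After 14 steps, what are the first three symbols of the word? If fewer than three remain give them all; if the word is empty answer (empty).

110

t=0: "1101"  (len 4)
t=1: "101110"  (len 6)
t=2: "01110111"  (len 8)
t=3: "1110111"  (len 7)
t=4: "110111110"  (len 9)
t=5: "10111110111"  (len 11)
t=6: "0111110111011"  (len 13)
t=7: "111110111011"  (len 12)
t=8: "11110111011111"  (len 14)
t=9: "1110111011111011"  (len 16)
t=10: "110111011111011110"  (len 18)
t=11: "10111011111011110111"  (len 20)
t=12: "0111011111011110111011"  (len 22)
t=13: "111011111011110111011"  (len 21)
t=14: "11011111011110111011111"  (len 23)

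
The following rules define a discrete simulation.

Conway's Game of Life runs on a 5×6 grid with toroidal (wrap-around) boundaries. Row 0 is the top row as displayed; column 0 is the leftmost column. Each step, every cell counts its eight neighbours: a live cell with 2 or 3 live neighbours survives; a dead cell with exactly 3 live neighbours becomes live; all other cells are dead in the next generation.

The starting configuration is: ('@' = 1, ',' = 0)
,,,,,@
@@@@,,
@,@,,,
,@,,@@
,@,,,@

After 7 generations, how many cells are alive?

0) ,,,,,@
@@@@,,
@,@,,,
,@,,@@
,@,,,@
1) ,,,,@@
@,@@,@
,,,,@,
,@@,@@
,,,,,@
2) ,,,@,,
@,,@,,
,,,,,,
@,,@@@
,,,@,,
3) ,,@@@,
,,,,,,
@,,@,,
,,,@@@
,,@@,@
4) ,,@,@,
,,@,@,
,,,@,@
@,,,,@
,,,,,@
5) ,,,,@@
,,@,@@
@,,@,@
@,,,,@
@,,,@@
6) ,,,,,,
,,,,,,
,@,@,,
,@,,,,
,,,,,,
7) ,,,,,,
,,,,,,
,,@,,,
,,@,,,
,,,,,,

2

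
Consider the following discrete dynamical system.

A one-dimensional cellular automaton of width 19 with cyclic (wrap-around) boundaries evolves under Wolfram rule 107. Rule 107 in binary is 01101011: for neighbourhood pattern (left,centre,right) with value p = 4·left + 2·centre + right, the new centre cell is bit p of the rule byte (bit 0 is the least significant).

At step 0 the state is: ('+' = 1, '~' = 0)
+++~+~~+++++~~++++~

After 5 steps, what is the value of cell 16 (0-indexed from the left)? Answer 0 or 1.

1

step 0: +++~+~~+++++~~++++~
step 1: +~++~~++~~~+~++~~++
step 2: ++++~+++~++~+++~++~
step 3: +~~+++~++++++~+++++
step 4: +~++~+++~~~~+++~~~~
step 5: ~+++++~+~++++~+~+++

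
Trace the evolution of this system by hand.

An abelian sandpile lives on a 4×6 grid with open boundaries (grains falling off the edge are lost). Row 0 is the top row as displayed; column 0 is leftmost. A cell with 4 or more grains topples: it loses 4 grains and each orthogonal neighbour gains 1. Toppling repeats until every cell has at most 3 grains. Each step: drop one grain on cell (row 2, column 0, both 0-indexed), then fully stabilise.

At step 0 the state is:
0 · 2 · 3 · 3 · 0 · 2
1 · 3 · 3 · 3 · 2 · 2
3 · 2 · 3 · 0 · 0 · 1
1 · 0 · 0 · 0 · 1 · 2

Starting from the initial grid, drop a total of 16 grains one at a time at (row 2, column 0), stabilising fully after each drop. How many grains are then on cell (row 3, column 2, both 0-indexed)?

1

t=0: 0 · 2 · 3 · 3 · 0 · 2
1 · 3 · 3 · 3 · 2 · 2
3 · 2 · 3 · 0 · 0 · 1
1 · 0 · 0 · 0 · 1 · 2
t=1: 0 · 2 · 3 · 3 · 0 · 2
2 · 3 · 3 · 3 · 2 · 2
0 · 3 · 3 · 0 · 0 · 1
2 · 0 · 0 · 0 · 1 · 2
t=2: 0 · 2 · 3 · 3 · 0 · 2
2 · 3 · 3 · 3 · 2 · 2
1 · 3 · 3 · 0 · 0 · 1
2 · 0 · 0 · 0 · 1 · 2
t=3: 0 · 2 · 3 · 3 · 0 · 2
2 · 3 · 3 · 3 · 2 · 2
2 · 3 · 3 · 0 · 0 · 1
2 · 0 · 0 · 0 · 1 · 2
t=4: 0 · 2 · 3 · 3 · 0 · 2
2 · 3 · 3 · 3 · 2 · 2
3 · 3 · 3 · 0 · 0 · 1
2 · 0 · 0 · 0 · 1 · 2
t=5: 2 · 0 · 2 · 1 · 1 · 2
0 · 3 · 3 · 1 · 3 · 2
2 · 2 · 1 · 2 · 0 · 1
3 · 1 · 1 · 0 · 1 · 2
t=6: 2 · 0 · 2 · 1 · 1 · 2
0 · 3 · 3 · 1 · 3 · 2
3 · 2 · 1 · 2 · 0 · 1
3 · 1 · 1 · 0 · 1 · 2
t=7: 2 · 0 · 2 · 1 · 1 · 2
1 · 3 · 3 · 1 · 3 · 2
1 · 3 · 1 · 2 · 0 · 1
0 · 2 · 1 · 0 · 1 · 2
t=8: 2 · 0 · 2 · 1 · 1 · 2
1 · 3 · 3 · 1 · 3 · 2
2 · 3 · 1 · 2 · 0 · 1
0 · 2 · 1 · 0 · 1 · 2
t=9: 2 · 0 · 2 · 1 · 1 · 2
1 · 3 · 3 · 1 · 3 · 2
3 · 3 · 1 · 2 · 0 · 1
0 · 2 · 1 · 0 · 1 · 2
t=10: 2 · 1 · 3 · 1 · 1 · 2
3 · 1 · 0 · 2 · 3 · 2
1 · 1 · 3 · 2 · 0 · 1
1 · 3 · 1 · 0 · 1 · 2
t=11: 2 · 1 · 3 · 1 · 1 · 2
3 · 1 · 0 · 2 · 3 · 2
2 · 1 · 3 · 2 · 0 · 1
1 · 3 · 1 · 0 · 1 · 2
t=12: 2 · 1 · 3 · 1 · 1 · 2
3 · 1 · 0 · 2 · 3 · 2
3 · 1 · 3 · 2 · 0 · 1
1 · 3 · 1 · 0 · 1 · 2
t=13: 3 · 1 · 3 · 1 · 1 · 2
0 · 2 · 0 · 2 · 3 · 2
1 · 2 · 3 · 2 · 0 · 1
2 · 3 · 1 · 0 · 1 · 2
t=14: 3 · 1 · 3 · 1 · 1 · 2
0 · 2 · 0 · 2 · 3 · 2
2 · 2 · 3 · 2 · 0 · 1
2 · 3 · 1 · 0 · 1 · 2
t=15: 3 · 1 · 3 · 1 · 1 · 2
0 · 2 · 0 · 2 · 3 · 2
3 · 2 · 3 · 2 · 0 · 1
2 · 3 · 1 · 0 · 1 · 2
t=16: 3 · 1 · 3 · 1 · 1 · 2
1 · 2 · 0 · 2 · 3 · 2
0 · 3 · 3 · 2 · 0 · 1
3 · 3 · 1 · 0 · 1 · 2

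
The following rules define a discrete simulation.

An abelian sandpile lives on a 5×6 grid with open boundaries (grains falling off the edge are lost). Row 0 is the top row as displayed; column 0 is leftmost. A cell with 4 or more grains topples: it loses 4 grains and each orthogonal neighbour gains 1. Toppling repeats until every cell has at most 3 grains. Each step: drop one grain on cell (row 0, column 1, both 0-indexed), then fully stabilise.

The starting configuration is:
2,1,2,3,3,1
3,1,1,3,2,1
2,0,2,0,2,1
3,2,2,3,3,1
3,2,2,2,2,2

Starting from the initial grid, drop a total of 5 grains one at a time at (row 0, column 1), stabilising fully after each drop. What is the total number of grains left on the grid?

gen 0: 2,1,2,3,3,1
3,1,1,3,2,1
2,0,2,0,2,1
3,2,2,3,3,1
3,2,2,2,2,2
gen 1: 2,2,2,3,3,1
3,1,1,3,2,1
2,0,2,0,2,1
3,2,2,3,3,1
3,2,2,2,2,2
gen 2: 2,3,2,3,3,1
3,1,1,3,2,1
2,0,2,0,2,1
3,2,2,3,3,1
3,2,2,2,2,2
gen 3: 3,0,3,3,3,1
3,2,1,3,2,1
2,0,2,0,2,1
3,2,2,3,3,1
3,2,2,2,2,2
gen 4: 3,1,3,3,3,1
3,2,1,3,2,1
2,0,2,0,2,1
3,2,2,3,3,1
3,2,2,2,2,2
gen 5: 3,2,3,3,3,1
3,2,1,3,2,1
2,0,2,0,2,1
3,2,2,3,3,1
3,2,2,2,2,2

61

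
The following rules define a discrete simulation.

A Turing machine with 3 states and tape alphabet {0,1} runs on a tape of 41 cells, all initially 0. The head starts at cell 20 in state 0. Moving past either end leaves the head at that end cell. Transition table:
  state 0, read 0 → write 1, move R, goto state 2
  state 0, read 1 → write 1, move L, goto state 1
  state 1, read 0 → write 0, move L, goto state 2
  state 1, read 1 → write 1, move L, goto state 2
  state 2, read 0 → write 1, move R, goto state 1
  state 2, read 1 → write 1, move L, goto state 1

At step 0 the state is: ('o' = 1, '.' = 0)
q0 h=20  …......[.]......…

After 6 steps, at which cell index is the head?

20

k=0  q0 h=20  …......[.]......…
k=1  q2 h=21  ….....o[.]......…
k=2  q1 h=22  …....oo[.]......…
k=3  q2 h=21  ….....o[o]......…
k=4  q1 h=20  …......[o]o.....…
k=5  q2 h=19  …......[.]oo....…
k=6  q1 h=20  ….....o[o]o.....…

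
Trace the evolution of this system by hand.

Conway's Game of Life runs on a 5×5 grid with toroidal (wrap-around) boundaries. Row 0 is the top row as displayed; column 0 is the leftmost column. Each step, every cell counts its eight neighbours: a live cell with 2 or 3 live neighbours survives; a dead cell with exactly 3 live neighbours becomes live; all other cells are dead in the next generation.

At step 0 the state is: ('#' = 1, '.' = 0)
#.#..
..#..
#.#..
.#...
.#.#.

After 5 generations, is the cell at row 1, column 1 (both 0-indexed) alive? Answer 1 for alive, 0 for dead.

1

k=0  #.#..
..#..
#.#..
.#...
.#.#.
k=1  ..##.
..##.
..#..
##...
##...
k=2  ...##
.#...
..##.
#.#..
#...#
k=3  ...##
....#
..##.
#.#..
##...
k=4  ...##
..#.#
.####
#.###
####.
k=5  .....
.#...
.....
.....
.....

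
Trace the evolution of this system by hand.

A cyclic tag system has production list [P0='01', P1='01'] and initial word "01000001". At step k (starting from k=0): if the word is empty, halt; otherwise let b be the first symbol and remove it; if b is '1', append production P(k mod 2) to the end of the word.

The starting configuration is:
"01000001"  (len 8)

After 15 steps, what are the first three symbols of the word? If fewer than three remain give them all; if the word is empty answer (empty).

101

step 0: "01000001"  (len 8)
step 1: "1000001"  (len 7)
step 2: "00000101"  (len 8)
step 3: "0000101"  (len 7)
step 4: "000101"  (len 6)
step 5: "00101"  (len 5)
step 6: "0101"  (len 4)
step 7: "101"  (len 3)
step 8: "0101"  (len 4)
step 9: "101"  (len 3)
step 10: "0101"  (len 4)
step 11: "101"  (len 3)
step 12: "0101"  (len 4)
step 13: "101"  (len 3)
step 14: "0101"  (len 4)
step 15: "101"  (len 3)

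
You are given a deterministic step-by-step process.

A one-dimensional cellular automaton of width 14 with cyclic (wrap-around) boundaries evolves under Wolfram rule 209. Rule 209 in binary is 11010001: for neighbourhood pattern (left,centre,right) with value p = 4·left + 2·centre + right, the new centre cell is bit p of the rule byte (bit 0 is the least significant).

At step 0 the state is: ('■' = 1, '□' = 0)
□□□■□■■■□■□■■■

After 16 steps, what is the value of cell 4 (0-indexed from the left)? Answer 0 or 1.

1

t=0: □□□■□■■■□■□■■■
t=1: ■■□□□□■■□□□□■■
t=2: ■■■■■□□■■■■□□■
t=3: ■■■■■■□□■■■■□□
t=4: □■■■■■■□□■■■■□
t=5: □□■■■■■■□□■■■■
t=6: ■□□■■■■■■□□■■■
t=7: ■■□□■■■■■■□□■■
t=8: ■■■□□■■■■■■□□■
t=9: ■■■■□□■■■■■■□□
t=10: □■■■■□□■■■■■■□
t=11: □□■■■■□□■■■■■■
t=12: ■□□■■■■□□■■■■■
t=13: ■■□□■■■■□□■■■■
t=14: ■■■□□■■■■□□■■■
t=15: ■■■■□□■■■■□□■■
t=16: ■■■■■□□■■■■□□■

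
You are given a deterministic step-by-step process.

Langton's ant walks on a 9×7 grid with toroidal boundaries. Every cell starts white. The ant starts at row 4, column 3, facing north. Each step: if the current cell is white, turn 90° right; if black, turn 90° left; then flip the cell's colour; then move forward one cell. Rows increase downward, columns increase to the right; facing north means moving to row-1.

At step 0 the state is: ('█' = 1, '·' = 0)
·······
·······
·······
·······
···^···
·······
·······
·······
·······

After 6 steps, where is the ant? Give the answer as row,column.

3,2

k=0  ·······
·······
·······
·······
···^···
·······
·······
·······
·······
k=1  ·······
·······
·······
·······
···█>··
·······
·······
·······
·······
k=2  ·······
·······
·······
·······
···██··
····v··
·······
·······
·······
k=3  ·······
·······
·······
·······
···██··
···<█··
·······
·······
·······
k=4  ·······
·······
·······
·······
···^█··
···██··
·······
·······
·······
k=5  ·······
·······
·······
·······
··<·█··
···██··
·······
·······
·······
k=6  ·······
·······
·······
··^····
··█·█··
···██··
·······
·······
·······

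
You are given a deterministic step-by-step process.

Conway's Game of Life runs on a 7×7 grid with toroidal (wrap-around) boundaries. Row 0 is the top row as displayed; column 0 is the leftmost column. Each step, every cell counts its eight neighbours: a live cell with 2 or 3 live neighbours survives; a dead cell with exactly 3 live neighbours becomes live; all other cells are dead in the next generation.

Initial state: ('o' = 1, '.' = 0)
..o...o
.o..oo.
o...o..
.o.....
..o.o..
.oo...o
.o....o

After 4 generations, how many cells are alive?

10

t=0: ..o...o
.o..oo.
o...o..
.o.....
..o.o..
.oo...o
.o....o
t=1: .oo...o
oo.oooo
oo..oo.
.o.o...
o.oo...
.ooo.o.
.o...oo
t=2: ...o...
...o...
.......
...o..o
o......
...o.o.
...oooo
t=3: ..oo.o.
.......
.......
.......
....o.o
...o.o.
..oo.oo
t=4: ..oo.oo
.......
.......
.......
....oo.
..oo...
.....oo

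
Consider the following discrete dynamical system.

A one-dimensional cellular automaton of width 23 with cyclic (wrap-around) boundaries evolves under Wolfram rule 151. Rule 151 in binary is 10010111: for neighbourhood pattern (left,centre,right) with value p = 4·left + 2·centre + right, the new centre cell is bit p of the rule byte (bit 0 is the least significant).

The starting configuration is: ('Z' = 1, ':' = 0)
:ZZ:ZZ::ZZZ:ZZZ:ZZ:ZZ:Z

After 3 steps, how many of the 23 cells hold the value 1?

k=0  :ZZ:ZZ::ZZZ:ZZZ:ZZ:ZZ:Z
k=1  ::::::ZZ:Z:::Z::::::::Z
k=2  ZZZZZZ:::ZZZZZZZZZZZZZZ
k=3  ZZZZZ:ZZZ:ZZZZZZZZZZZZZ

21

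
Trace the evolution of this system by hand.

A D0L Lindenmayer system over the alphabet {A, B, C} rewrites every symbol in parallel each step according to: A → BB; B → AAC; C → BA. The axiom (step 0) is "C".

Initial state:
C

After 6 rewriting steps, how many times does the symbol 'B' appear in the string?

70

t=0: C
t=1: BA
t=2: AACBB
t=3: BBBBBAAACAAC
t=4: AACAACAACAACAACBBBBBBBABBBBBA
t=5: BBBBBABBBBBABBBBBABBBBBABBBBBAAACAACAACAACAACAACAACBBAACAACAACAACAACBB
t=6: AACAACAACAACAACBBAACAACAACAACAACBBAACAACAACAACAACBBAACAACA…BBBABBBBBABBBBBAAACAACBBBBBABBBBBABBBBBABBBBBABBBBBAAACAAC  (len 169)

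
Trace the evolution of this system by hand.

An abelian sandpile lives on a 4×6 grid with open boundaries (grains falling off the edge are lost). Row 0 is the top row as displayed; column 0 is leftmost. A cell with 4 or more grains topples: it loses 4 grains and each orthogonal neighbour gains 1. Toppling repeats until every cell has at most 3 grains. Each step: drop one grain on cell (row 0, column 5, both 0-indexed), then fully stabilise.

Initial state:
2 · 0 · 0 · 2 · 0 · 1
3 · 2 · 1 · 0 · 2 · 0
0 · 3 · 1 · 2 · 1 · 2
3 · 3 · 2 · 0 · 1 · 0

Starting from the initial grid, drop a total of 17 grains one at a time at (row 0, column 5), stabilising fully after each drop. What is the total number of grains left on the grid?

step 0: 2 · 0 · 0 · 2 · 0 · 1
3 · 2 · 1 · 0 · 2 · 0
0 · 3 · 1 · 2 · 1 · 2
3 · 3 · 2 · 0 · 1 · 0
step 1: 2 · 0 · 0 · 2 · 0 · 2
3 · 2 · 1 · 0 · 2 · 0
0 · 3 · 1 · 2 · 1 · 2
3 · 3 · 2 · 0 · 1 · 0
step 2: 2 · 0 · 0 · 2 · 0 · 3
3 · 2 · 1 · 0 · 2 · 0
0 · 3 · 1 · 2 · 1 · 2
3 · 3 · 2 · 0 · 1 · 0
step 3: 2 · 0 · 0 · 2 · 1 · 0
3 · 2 · 1 · 0 · 2 · 1
0 · 3 · 1 · 2 · 1 · 2
3 · 3 · 2 · 0 · 1 · 0
step 4: 2 · 0 · 0 · 2 · 1 · 1
3 · 2 · 1 · 0 · 2 · 1
0 · 3 · 1 · 2 · 1 · 2
3 · 3 · 2 · 0 · 1 · 0
step 5: 2 · 0 · 0 · 2 · 1 · 2
3 · 2 · 1 · 0 · 2 · 1
0 · 3 · 1 · 2 · 1 · 2
3 · 3 · 2 · 0 · 1 · 0
step 6: 2 · 0 · 0 · 2 · 1 · 3
3 · 2 · 1 · 0 · 2 · 1
0 · 3 · 1 · 2 · 1 · 2
3 · 3 · 2 · 0 · 1 · 0
step 7: 2 · 0 · 0 · 2 · 2 · 0
3 · 2 · 1 · 0 · 2 · 2
0 · 3 · 1 · 2 · 1 · 2
3 · 3 · 2 · 0 · 1 · 0
step 8: 2 · 0 · 0 · 2 · 2 · 1
3 · 2 · 1 · 0 · 2 · 2
0 · 3 · 1 · 2 · 1 · 2
3 · 3 · 2 · 0 · 1 · 0
step 9: 2 · 0 · 0 · 2 · 2 · 2
3 · 2 · 1 · 0 · 2 · 2
0 · 3 · 1 · 2 · 1 · 2
3 · 3 · 2 · 0 · 1 · 0
step 10: 2 · 0 · 0 · 2 · 2 · 3
3 · 2 · 1 · 0 · 2 · 2
0 · 3 · 1 · 2 · 1 · 2
3 · 3 · 2 · 0 · 1 · 0
step 11: 2 · 0 · 0 · 2 · 3 · 0
3 · 2 · 1 · 0 · 2 · 3
0 · 3 · 1 · 2 · 1 · 2
3 · 3 · 2 · 0 · 1 · 0
step 12: 2 · 0 · 0 · 2 · 3 · 1
3 · 2 · 1 · 0 · 2 · 3
0 · 3 · 1 · 2 · 1 · 2
3 · 3 · 2 · 0 · 1 · 0
step 13: 2 · 0 · 0 · 2 · 3 · 2
3 · 2 · 1 · 0 · 2 · 3
0 · 3 · 1 · 2 · 1 · 2
3 · 3 · 2 · 0 · 1 · 0
step 14: 2 · 0 · 0 · 2 · 3 · 3
3 · 2 · 1 · 0 · 2 · 3
0 · 3 · 1 · 2 · 1 · 2
3 · 3 · 2 · 0 · 1 · 0
step 15: 2 · 0 · 0 · 3 · 1 · 2
3 · 2 · 1 · 1 · 0 · 1
0 · 3 · 1 · 2 · 2 · 3
3 · 3 · 2 · 0 · 1 · 0
step 16: 2 · 0 · 0 · 3 · 1 · 3
3 · 2 · 1 · 1 · 0 · 1
0 · 3 · 1 · 2 · 2 · 3
3 · 3 · 2 · 0 · 1 · 0
step 17: 2 · 0 · 0 · 3 · 2 · 0
3 · 2 · 1 · 1 · 0 · 2
0 · 3 · 1 · 2 · 2 · 3
3 · 3 · 2 · 0 · 1 · 0

36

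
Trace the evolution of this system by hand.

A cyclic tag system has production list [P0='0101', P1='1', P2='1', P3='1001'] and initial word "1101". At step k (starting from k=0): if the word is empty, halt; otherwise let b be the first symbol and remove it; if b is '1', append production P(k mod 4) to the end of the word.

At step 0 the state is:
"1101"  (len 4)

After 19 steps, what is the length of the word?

t=0: "1101"  (len 4)
t=1: "1010101"  (len 7)
t=2: "0101011"  (len 7)
t=3: "101011"  (len 6)
t=4: "010111001"  (len 9)
t=5: "10111001"  (len 8)
t=6: "01110011"  (len 8)
t=7: "1110011"  (len 7)
t=8: "1100111001"  (len 10)
t=9: "1001110010101"  (len 13)
t=10: "0011100101011"  (len 13)
t=11: "011100101011"  (len 12)
t=12: "11100101011"  (len 11)
t=13: "11001010110101"  (len 14)
t=14: "10010101101011"  (len 14)
t=15: "00101011010111"  (len 14)
t=16: "0101011010111"  (len 13)
t=17: "101011010111"  (len 12)
t=18: "010110101111"  (len 12)
t=19: "10110101111"  (len 11)

11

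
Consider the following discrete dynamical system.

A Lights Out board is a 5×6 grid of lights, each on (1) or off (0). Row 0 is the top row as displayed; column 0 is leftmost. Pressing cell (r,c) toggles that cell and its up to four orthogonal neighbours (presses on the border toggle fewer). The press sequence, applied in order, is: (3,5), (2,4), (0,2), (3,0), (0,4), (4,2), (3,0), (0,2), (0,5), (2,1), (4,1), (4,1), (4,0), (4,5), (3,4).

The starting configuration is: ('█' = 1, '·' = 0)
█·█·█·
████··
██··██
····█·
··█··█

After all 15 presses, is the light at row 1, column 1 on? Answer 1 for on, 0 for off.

0

t=0: █·█·█·
████··
██··██
····█·
··█··█
t=1: █·█·█·
████··
██··█·
·····█
··█···
t=2: █·█·█·
█████·
██·█·█
····██
··█···
t=3: ██·██·
██·██·
██·█·█
····██
··█···
t=4: ██·██·
██·██·
·█·█·█
██··██
█·█···
t=5: ██···█
██·█··
·█·█·█
██··██
█·█···
t=6: ██···█
██·█··
·█·█·█
███·██
██·█··
t=7: ██···█
██·█··
██·█·█
··█·██
·█·█··
t=8: █·██·█
████··
██·█·█
··█·██
·█·█··
t=9: █·███·
████·█
██·█·█
··█·██
·█·█··
t=10: █·███·
█·██·█
··██·█
·██·██
·█·█··
t=11: █·███·
█·██·█
··██·█
··█·██
█·██··
t=12: █·███·
█·██·█
··██·█
·██·██
·█·█··
t=13: █·███·
█·██·█
··██·█
███·██
█··█··
t=14: █·███·
█·██·█
··██·█
███·█·
█··███
t=15: █·███·
█·██·█
··████
████·█
█··█·█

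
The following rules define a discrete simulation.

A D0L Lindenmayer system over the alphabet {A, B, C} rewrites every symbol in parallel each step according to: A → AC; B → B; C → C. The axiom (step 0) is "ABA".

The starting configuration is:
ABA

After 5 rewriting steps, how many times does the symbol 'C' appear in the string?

10

gen 0: ABA
gen 1: ACBAC
gen 2: ACCBACC
gen 3: ACCCBACCC
gen 4: ACCCCBACCCC
gen 5: ACCCCCBACCCCC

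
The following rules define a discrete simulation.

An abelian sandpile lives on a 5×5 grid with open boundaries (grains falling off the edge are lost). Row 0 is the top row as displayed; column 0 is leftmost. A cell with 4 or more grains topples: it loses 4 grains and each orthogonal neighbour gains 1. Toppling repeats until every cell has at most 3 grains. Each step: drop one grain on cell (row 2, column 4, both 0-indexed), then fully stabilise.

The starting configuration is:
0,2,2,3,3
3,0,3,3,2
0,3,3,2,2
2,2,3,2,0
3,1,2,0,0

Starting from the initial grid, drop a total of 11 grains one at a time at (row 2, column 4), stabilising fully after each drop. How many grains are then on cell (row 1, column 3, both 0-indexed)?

2

t=0: 0,2,2,3,3
3,0,3,3,2
0,3,3,2,2
2,2,3,2,0
3,1,2,0,0
t=1: 0,2,2,3,3
3,0,3,3,2
0,3,3,2,3
2,2,3,2,0
3,1,2,0,0
t=2: 0,2,2,3,3
3,0,3,3,3
0,3,3,3,0
2,2,3,2,1
3,1,2,0,0
t=3: 0,2,2,3,3
3,0,3,3,3
0,3,3,3,1
2,2,3,2,1
3,1,2,0,0
t=4: 0,2,2,3,3
3,0,3,3,3
0,3,3,3,2
2,2,3,2,1
3,1,2,0,0
t=5: 0,2,2,3,3
3,0,3,3,3
0,3,3,3,3
2,2,3,2,1
3,1,2,0,0
t=6: 0,3,0,2,1
3,2,2,3,2
1,1,3,3,2
3,0,2,0,3
3,2,3,1,0
t=7: 0,3,0,2,1
3,2,2,3,2
1,1,3,3,3
3,0,2,0,3
3,2,3,1,0
t=8: 0,3,1,3,2
3,3,0,2,0
1,2,1,2,3
3,0,3,2,0
3,2,3,1,1
t=9: 0,3,1,3,2
3,3,0,2,1
1,2,1,3,0
3,0,3,2,1
3,2,3,1,1
t=10: 0,3,1,3,2
3,3,0,2,1
1,2,1,3,1
3,0,3,2,1
3,2,3,1,1
t=11: 0,3,1,3,2
3,3,0,2,1
1,2,1,3,2
3,0,3,2,1
3,2,3,1,1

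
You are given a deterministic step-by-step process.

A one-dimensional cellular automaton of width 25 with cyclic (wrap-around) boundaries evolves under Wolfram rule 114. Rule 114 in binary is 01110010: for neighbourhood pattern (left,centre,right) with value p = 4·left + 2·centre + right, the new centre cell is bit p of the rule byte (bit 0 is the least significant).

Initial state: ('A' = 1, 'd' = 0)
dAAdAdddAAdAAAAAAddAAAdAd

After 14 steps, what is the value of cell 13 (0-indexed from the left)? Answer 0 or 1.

0) dAAdAdddAAdAAAAAAddAAAdAd
1) AdAAdAdAdAAdddddAAAddAAdA
2) AAdAAdAdAdAAdddAddAAAdAAd
3) dAAdAAdAdAdAAdAdAAddAAdAA
4) AdAAdAAdAdAdAAdAdAAAdAAdA
5) AAdAAdAAdAdAdAAdAddAAdAAd
6) dAAdAAdAAdAdAdAAdAAdAAdAA
7) AdAAdAAdAAdAdAdAAdAAdAAdA
8) AAdAAdAAdAAdAdAdAAdAAdAAd
9) dAAdAAdAAdAAdAdAdAAdAAdAA
10) AdAAdAAdAAdAAdAdAdAAdAAdA
11) AAdAAdAAdAAdAAdAdAdAAdAAd
12) dAAdAAdAAdAAdAAdAdAdAAdAA
13) AdAAdAAdAAdAAdAAdAdAdAAdA
14) AAdAAdAAdAAdAAdAAdAdAdAAd

1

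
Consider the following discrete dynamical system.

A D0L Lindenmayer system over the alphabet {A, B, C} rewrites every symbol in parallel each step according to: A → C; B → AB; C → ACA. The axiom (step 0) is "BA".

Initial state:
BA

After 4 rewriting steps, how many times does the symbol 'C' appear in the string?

k=0  BA
k=1  ABC
k=2  CABACA
k=3  ACACABCACAC
k=4  CACACACACABACACACACACA

10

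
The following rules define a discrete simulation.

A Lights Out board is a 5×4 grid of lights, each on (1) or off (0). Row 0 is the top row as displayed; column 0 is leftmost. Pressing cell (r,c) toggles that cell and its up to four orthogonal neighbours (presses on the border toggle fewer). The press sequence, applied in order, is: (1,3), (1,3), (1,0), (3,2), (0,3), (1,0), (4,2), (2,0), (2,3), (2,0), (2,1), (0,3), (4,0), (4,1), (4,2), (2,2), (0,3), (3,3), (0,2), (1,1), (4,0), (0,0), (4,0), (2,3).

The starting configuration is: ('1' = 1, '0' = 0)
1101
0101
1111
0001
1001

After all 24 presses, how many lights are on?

9

step 0: 1101
0101
1111
0001
1001
step 1: 1100
0110
1110
0001
1001
step 2: 1101
0101
1111
0001
1001
step 3: 0101
1001
0111
0001
1001
step 4: 0101
1001
0101
0110
1011
step 5: 0110
1000
0101
0110
1011
step 6: 1110
0100
1101
0110
1011
step 7: 1110
0100
1101
0100
1100
step 8: 1110
1100
0001
1100
1100
step 9: 1110
1101
0010
1101
1100
step 10: 1110
0101
1110
0101
1100
step 11: 1110
0001
0000
0001
1100
step 12: 1101
0000
0000
0001
1100
step 13: 1101
0000
0000
1001
0000
step 14: 1101
0000
0000
1101
1110
step 15: 1101
0000
0000
1111
1001
step 16: 1101
0010
0111
1101
1001
step 17: 1110
0011
0111
1101
1001
step 18: 1110
0011
0110
1110
1000
step 19: 1001
0001
0110
1110
1000
step 20: 1101
1111
0010
1110
1000
step 21: 1101
1111
0010
0110
0100
step 22: 0001
0111
0010
0110
0100
step 23: 0001
0111
0010
1110
1000
step 24: 0001
0110
0001
1111
1000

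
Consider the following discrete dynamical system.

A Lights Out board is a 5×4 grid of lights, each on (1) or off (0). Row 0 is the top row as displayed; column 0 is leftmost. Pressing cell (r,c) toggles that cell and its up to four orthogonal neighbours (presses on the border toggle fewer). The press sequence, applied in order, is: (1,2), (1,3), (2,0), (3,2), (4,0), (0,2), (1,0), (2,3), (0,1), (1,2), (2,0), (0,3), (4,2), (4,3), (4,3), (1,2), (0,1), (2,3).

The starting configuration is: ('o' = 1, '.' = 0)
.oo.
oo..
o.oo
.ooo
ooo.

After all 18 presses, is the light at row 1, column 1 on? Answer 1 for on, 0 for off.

gen 0: .oo.
oo..
o.oo
.ooo
ooo.
gen 1: .o..
o.oo
o..o
.ooo
ooo.
gen 2: .o.o
o...
o...
.ooo
ooo.
gen 3: .o.o
....
.o..
oooo
ooo.
gen 4: .o.o
....
.oo.
o...
oo..
gen 5: .o.o
....
.oo.
....
....
gen 6: ..o.
..o.
.oo.
....
....
gen 7: o.o.
ooo.
ooo.
....
....
gen 8: o.o.
oooo
oo.o
...o
....
gen 9: .o..
o.oo
oo.o
...o
....
gen 10: .oo.
oo..
oooo
...o
....
gen 11: .oo.
.o..
..oo
o..o
....
gen 12: .o.o
.o.o
..oo
o..o
....
gen 13: .o.o
.o.o
..oo
o.oo
.ooo
gen 14: .o.o
.o.o
..oo
o.o.
.o..
gen 15: .o.o
.o.o
..oo
o.oo
.ooo
gen 16: .ooo
..o.
...o
o.oo
.ooo
gen 17: o..o
.oo.
...o
o.oo
.ooo
gen 18: o..o
.ooo
..o.
o.o.
.ooo

1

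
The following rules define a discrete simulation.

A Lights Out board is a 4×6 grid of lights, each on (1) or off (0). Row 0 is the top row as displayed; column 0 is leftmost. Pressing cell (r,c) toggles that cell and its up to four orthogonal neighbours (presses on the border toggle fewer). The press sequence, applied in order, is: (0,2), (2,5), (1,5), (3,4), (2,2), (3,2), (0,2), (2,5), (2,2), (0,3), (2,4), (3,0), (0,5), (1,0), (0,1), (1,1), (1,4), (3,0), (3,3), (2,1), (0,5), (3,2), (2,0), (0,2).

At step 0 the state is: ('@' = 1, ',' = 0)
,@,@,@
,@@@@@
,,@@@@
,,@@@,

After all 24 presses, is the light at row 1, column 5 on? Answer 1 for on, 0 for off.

1

step 0: ,@,@,@
,@@@@@
,,@@@@
,,@@@,
step 1: ,,@,,@
,@,@@@
,,@@@@
,,@@@,
step 2: ,,@,,@
,@,@@,
,,@@,,
,,@@@@
step 3: ,,@,,,
,@,@,@
,,@@,@
,,@@@@
step 4: ,,@,,,
,@,@,@
,,@@@@
,,@,,,
step 5: ,,@,,,
,@@@,@
,@,,@@
,,,,,,
step 6: ,,@,,,
,@@@,@
,@@,@@
,@@@,,
step 7: ,@,@,,
,@,@,@
,@@,@@
,@@@,,
step 8: ,@,@,,
,@,@,,
,@@,,,
,@@@,@
step 9: ,@,@,,
,@@@,,
,,,@,,
,@,@,@
step 10: ,@@,@,
,@@,,,
,,,@,,
,@,@,@
step 11: ,@@,@,
,@@,@,
,,,,@@
,@,@@@
step 12: ,@@,@,
,@@,@,
@,,,@@
@,,@@@
step 13: ,@@,,@
,@@,@@
@,,,@@
@,,@@@
step 14: @@@,,@
@,@,@@
,,,,@@
@,,@@@
step 15: ,,,,,@
@@@,@@
,,,,@@
@,,@@@
step 16: ,@,,,@
,,,,@@
,@,,@@
@,,@@@
step 17: ,@,,@@
,,,@,,
,@,,,@
@,,@@@
step 18: ,@,,@@
,,,@,,
@@,,,@
,@,@@@
step 19: ,@,,@@
,,,@,,
@@,@,@
,@@,,@
step 20: ,@,,@@
,@,@,,
,,@@,@
,,@,,@
step 21: ,@,,,,
,@,@,@
,,@@,@
,,@,,@
step 22: ,@,,,,
,@,@,@
,,,@,@
,@,@,@
step 23: ,@,,,,
@@,@,@
@@,@,@
@@,@,@
step 24: ,,@@,,
@@@@,@
@@,@,@
@@,@,@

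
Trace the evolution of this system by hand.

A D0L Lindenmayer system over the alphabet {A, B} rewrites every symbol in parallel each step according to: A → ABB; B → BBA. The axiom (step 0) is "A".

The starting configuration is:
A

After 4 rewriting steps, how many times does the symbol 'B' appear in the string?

54

[0] A
[1] ABB
[2] ABBBBABBA
[3] ABBBBABBABBABBAABBBBABBAABB
[4] ABBBBABBABBABBAABBBBABBAABBBBABBAABBBBABBAABBABBBBABBABBABBAABBBBABBAABBABBBBABBA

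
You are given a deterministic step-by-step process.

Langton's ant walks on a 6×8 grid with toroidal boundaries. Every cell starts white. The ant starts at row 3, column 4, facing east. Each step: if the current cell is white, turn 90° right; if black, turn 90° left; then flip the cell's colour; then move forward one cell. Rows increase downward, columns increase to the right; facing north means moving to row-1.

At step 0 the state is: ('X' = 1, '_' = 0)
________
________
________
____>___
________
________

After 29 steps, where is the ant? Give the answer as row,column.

[0] ________
________
________
____>___
________
________
[1] ________
________
________
____X___
____v___
________
[2] ________
________
________
____X___
___<X___
________
[3] ________
________
________
___^X___
___XX___
________
[4] ________
________
________
___X>___
___XX___
________
[5] ________
________
____^___
___X____
___XX___
________
[6] ________
________
____X>__
___X____
___XX___
________
[7] ________
________
____XX__
___X_v__
___XX___
________
[8] ________
________
____XX__
___X<X__
___XX___
________
[9] ________
________
____^X__
___XXX__
___XX___
________
[10] ________
________
___<_X__
___XXX__
___XX___
________
[11] ________
___^____
___X_X__
___XXX__
___XX___
________
[12] ________
___X>___
___X_X__
___XXX__
___XX___
________
[13] ________
___XX___
___XvX__
___XXX__
___XX___
________
[14] ________
___XX___
___<XX__
___XXX__
___XX___
________
[15] ________
___XX___
____XX__
___vXX__
___XX___
________
[16] ________
___XX___
____XX__
____>X__
___XX___
________
[17] ________
___XX___
____^X__
_____X__
___XX___
________
[18] ________
___XX___
___<_X__
_____X__
___XX___
________
[19] ________
___^X___
___X_X__
_____X__
___XX___
________
[20] ________
__<_X___
___X_X__
_____X__
___XX___
________
[21] __^_____
__X_X___
___X_X__
_____X__
___XX___
________
[22] __X>____
__X_X___
___X_X__
_____X__
___XX___
________
[23] __XX____
__XvX___
___X_X__
_____X__
___XX___
________
[24] __XX____
__<XX___
___X_X__
_____X__
___XX___
________
[25] __XX____
___XX___
__vX_X__
_____X__
___XX___
________
[26] __XX____
___XX___
_<XX_X__
_____X__
___XX___
________
[27] __XX____
_^_XX___
_XXX_X__
_____X__
___XX___
________
[28] __XX____
_X>XX___
_XXX_X__
_____X__
___XX___
________
[29] __XX____
_XXXX___
_XvX_X__
_____X__
___XX___
________

2,2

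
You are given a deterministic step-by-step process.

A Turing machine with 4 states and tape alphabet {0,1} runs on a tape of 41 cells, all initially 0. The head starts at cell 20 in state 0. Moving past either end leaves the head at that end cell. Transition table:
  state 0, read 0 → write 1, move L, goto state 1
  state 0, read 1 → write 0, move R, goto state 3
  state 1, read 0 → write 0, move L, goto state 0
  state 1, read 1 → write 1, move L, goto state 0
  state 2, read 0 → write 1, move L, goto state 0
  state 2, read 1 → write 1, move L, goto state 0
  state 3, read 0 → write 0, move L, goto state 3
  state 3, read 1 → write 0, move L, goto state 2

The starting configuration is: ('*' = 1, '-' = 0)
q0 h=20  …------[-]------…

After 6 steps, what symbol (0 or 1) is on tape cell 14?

gen 0: q0 h=20  …------[-]------…
gen 1: q1 h=19  …------[-]*-----…
gen 2: q0 h=18  …------[-]-*----…
gen 3: q1 h=17  …------[-]*-*---…
gen 4: q0 h=16  …------[-]-*-*--…
gen 5: q1 h=15  …------[-]*-*-*-…
gen 6: q0 h=14  …------[-]-*-*-*…

0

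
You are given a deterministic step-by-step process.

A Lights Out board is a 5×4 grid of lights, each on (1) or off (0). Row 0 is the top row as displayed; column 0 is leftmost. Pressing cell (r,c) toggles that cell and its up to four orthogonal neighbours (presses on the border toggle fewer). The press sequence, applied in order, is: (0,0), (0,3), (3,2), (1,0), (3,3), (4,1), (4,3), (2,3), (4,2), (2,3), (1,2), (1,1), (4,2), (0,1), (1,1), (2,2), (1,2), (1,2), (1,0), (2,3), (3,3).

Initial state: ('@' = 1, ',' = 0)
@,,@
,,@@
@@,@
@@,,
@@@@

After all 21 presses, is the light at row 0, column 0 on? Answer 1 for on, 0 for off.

1

[0] @,,@
,,@@
@@,@
@@,,
@@@@
[1] ,@,@
@,@@
@@,@
@@,,
@@@@
[2] ,@@,
@,@,
@@,@
@@,,
@@@@
[3] ,@@,
@,@,
@@@@
@,@@
@@,@
[4] @@@,
,@@,
,@@@
@,@@
@@,@
[5] @@@,
,@@,
,@@,
@,,,
@@,,
[6] @@@,
,@@,
,@@,
@@,,
,,@,
[7] @@@,
,@@,
,@@,
@@,@
,,,@
[8] @@@,
,@@@
,@,@
@@,,
,,,@
[9] @@@,
,@@@
,@,@
@@@,
,@@,
[10] @@@,
,@@,
,@@,
@@@@
,@@,
[11] @@,,
,,,@
,@,,
@@@@
,@@,
[12] @,,,
@@@@
,,,,
@@@@
,@@,
[13] @,,,
@@@@
,,,,
@@,@
,,,@
[14] ,@@,
@,@@
,,,,
@@,@
,,,@
[15] ,,@,
,@,@
,@,,
@@,@
,,,@
[16] ,,@,
,@@@
,,@@
@@@@
,,,@
[17] ,,,,
,,,,
,,,@
@@@@
,,,@
[18] ,,@,
,@@@
,,@@
@@@@
,,,@
[19] @,@,
@,@@
@,@@
@@@@
,,,@
[20] @,@,
@,@,
@,,,
@@@,
,,,@
[21] @,@,
@,@,
@,,@
@@,@
,,,,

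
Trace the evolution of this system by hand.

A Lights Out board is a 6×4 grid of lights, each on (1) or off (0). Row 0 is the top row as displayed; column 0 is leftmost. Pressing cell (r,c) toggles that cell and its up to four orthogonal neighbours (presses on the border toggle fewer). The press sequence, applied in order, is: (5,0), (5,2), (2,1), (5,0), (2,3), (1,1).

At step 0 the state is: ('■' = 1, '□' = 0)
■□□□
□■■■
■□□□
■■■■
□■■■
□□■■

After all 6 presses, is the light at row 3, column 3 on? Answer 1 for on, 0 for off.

0

[0] ■□□□
□■■■
■□□□
■■■■
□■■■
□□■■
[1] ■□□□
□■■■
■□□□
■■■■
■■■■
■■■■
[2] ■□□□
□■■■
■□□□
■■■■
■■□■
■□□□
[3] ■□□□
□□■■
□■■□
■□■■
■■□■
■□□□
[4] ■□□□
□□■■
□■■□
■□■■
□■□■
□■□□
[5] ■□□□
□□■□
□■□■
■□■□
□■□■
□■□□
[6] ■■□□
■■□□
□□□■
■□■□
□■□■
□■□□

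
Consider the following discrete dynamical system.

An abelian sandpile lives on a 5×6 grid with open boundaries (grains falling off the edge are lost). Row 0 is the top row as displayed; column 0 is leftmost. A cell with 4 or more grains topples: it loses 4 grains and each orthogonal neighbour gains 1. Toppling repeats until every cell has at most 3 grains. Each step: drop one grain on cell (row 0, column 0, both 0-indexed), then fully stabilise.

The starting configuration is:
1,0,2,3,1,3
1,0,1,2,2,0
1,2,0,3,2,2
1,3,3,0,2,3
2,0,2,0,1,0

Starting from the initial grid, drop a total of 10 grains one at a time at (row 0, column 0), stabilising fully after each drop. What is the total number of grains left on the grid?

49

0) 1,0,2,3,1,3
1,0,1,2,2,0
1,2,0,3,2,2
1,3,3,0,2,3
2,0,2,0,1,0
1) 2,0,2,3,1,3
1,0,1,2,2,0
1,2,0,3,2,2
1,3,3,0,2,3
2,0,2,0,1,0
2) 3,0,2,3,1,3
1,0,1,2,2,0
1,2,0,3,2,2
1,3,3,0,2,3
2,0,2,0,1,0
3) 0,1,2,3,1,3
2,0,1,2,2,0
1,2,0,3,2,2
1,3,3,0,2,3
2,0,2,0,1,0
4) 1,1,2,3,1,3
2,0,1,2,2,0
1,2,0,3,2,2
1,3,3,0,2,3
2,0,2,0,1,0
5) 2,1,2,3,1,3
2,0,1,2,2,0
1,2,0,3,2,2
1,3,3,0,2,3
2,0,2,0,1,0
6) 3,1,2,3,1,3
2,0,1,2,2,0
1,2,0,3,2,2
1,3,3,0,2,3
2,0,2,0,1,0
7) 0,2,2,3,1,3
3,0,1,2,2,0
1,2,0,3,2,2
1,3,3,0,2,3
2,0,2,0,1,0
8) 1,2,2,3,1,3
3,0,1,2,2,0
1,2,0,3,2,2
1,3,3,0,2,3
2,0,2,0,1,0
9) 2,2,2,3,1,3
3,0,1,2,2,0
1,2,0,3,2,2
1,3,3,0,2,3
2,0,2,0,1,0
10) 3,2,2,3,1,3
3,0,1,2,2,0
1,2,0,3,2,2
1,3,3,0,2,3
2,0,2,0,1,0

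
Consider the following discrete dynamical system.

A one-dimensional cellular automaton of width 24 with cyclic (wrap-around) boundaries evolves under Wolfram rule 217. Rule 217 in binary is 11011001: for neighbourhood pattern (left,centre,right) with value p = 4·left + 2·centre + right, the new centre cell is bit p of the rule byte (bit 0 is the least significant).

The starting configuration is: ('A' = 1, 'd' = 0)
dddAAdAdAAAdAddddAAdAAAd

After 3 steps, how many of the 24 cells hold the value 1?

19

k=0  dddAAdAdAAAdAddddAAdAAAd
k=1  AAdAAdddAAAddAAAdAAdAAAA
k=2  AAdAAAAdAAAAdAAAdAAdAAAA
k=3  AAdAAAAdAAAAdAAAdAAdAAAA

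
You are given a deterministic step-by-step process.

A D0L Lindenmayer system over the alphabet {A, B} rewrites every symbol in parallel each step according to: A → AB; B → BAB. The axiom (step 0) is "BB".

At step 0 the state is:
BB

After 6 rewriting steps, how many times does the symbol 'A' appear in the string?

[0] BB
[1] BABBAB
[2] BABABBABBABABBAB
[3] BABABBABABBABBABABBABBABABBABABBABBABABBAB
[4] BABABBABABBABBABABBABABBABBABABBABBABABBABABBABBABABBABBABABBABABBABBABABBABABBABBABABBABBABABBABABBABBABABBAB
[5] BABABBABABBABBABABBABABBABBABABBABBABABBABABBABBABABBABABB…BABBABABBABABBABBABABBABABBABBABABBABBABABBABABBABBABABBAB  (len 288)
[6] BABABBABABBABBABABBABABBABBABABBABBABABBABABBABBABABBABABB…BABBABABBABABBABBABABBABABBABBABABBABBABABBABABBABBABABBAB  (len 754)

288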